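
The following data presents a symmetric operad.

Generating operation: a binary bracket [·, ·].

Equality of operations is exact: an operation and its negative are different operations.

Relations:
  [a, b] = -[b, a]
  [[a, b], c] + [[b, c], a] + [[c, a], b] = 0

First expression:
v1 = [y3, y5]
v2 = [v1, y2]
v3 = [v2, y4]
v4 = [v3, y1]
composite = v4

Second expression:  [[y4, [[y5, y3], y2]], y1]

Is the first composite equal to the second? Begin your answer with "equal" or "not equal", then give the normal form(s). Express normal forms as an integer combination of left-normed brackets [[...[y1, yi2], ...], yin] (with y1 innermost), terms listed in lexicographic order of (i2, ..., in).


equal: each reduces to [[[[y1, y2], y3], y5], y4] - [[[[y1, y2], y5], y3], y4] - [[[[y1, y3], y5], y2], y4] - [[[[y1, y4], y2], y3], y5] + [[[[y1, y4], y2], y5], y3] + [[[[y1, y4], y3], y5], y2] - [[[[y1, y4], y5], y3], y2] + [[[[y1, y5], y3], y2], y4]

In normal form, the first expression is [[[[y1, y2], y3], y5], y4] - [[[[y1, y2], y5], y3], y4] - [[[[y1, y3], y5], y2], y4] - [[[[y1, y4], y2], y3], y5] + [[[[y1, y4], y2], y5], y3] + [[[[y1, y4], y3], y5], y2] - [[[[y1, y4], y5], y3], y2] + [[[[y1, y5], y3], y2], y4]
In normal form, the second expression is [[[[y1, y2], y3], y5], y4] - [[[[y1, y2], y5], y3], y4] - [[[[y1, y3], y5], y2], y4] - [[[[y1, y4], y2], y3], y5] + [[[[y1, y4], y2], y5], y3] + [[[[y1, y4], y3], y5], y2] - [[[[y1, y4], y5], y3], y2] + [[[[y1, y5], y3], y2], y4]
Same normal form: equal.


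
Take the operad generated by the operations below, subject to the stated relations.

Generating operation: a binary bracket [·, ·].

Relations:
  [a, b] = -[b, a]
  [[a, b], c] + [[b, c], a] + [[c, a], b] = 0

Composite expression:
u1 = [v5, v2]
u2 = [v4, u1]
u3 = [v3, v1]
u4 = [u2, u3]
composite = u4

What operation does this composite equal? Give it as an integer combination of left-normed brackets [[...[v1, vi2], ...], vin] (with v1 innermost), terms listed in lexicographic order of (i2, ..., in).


[[[[v1, v3], v2], v5], v4] - [[[[v1, v3], v4], v2], v5] + [[[[v1, v3], v4], v5], v2] - [[[[v1, v3], v5], v2], v4]

Expand each bracket as ab - ba; the v1-initial words give the coefficients.
Composite bracket: [[v4, [v5, v2]], [v3, v1]]
Applying ab - ba throughout gives 16 signed words (2^4 = 16).
The v1-initial words carry the normal form:
  sign of v1v3v2v5v4 is +1, so it contributes +[[[[v1, v3], v2], v5], v4]
  sign of v1v3v4v2v5 is -1, so it contributes -[[[[v1, v3], v4], v2], v5]
  sign of v1v3v4v5v2 is +1, so it contributes +[[[[v1, v3], v4], v5], v2]
  sign of v1v3v5v2v4 is -1, so it contributes -[[[[v1, v3], v5], v2], v4]


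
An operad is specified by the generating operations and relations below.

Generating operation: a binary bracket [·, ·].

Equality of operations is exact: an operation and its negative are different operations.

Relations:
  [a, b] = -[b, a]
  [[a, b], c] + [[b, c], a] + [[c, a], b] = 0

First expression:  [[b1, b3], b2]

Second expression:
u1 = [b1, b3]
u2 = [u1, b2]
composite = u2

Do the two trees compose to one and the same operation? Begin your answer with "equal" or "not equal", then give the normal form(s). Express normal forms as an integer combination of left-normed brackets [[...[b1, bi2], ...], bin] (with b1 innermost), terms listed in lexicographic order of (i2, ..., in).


The first composite normalizes to [[b1, b3], b2]
The second composite normalizes to [[b1, b3], b2]
Same normal form: equal.

equal — both sides give [[b1, b3], b2]


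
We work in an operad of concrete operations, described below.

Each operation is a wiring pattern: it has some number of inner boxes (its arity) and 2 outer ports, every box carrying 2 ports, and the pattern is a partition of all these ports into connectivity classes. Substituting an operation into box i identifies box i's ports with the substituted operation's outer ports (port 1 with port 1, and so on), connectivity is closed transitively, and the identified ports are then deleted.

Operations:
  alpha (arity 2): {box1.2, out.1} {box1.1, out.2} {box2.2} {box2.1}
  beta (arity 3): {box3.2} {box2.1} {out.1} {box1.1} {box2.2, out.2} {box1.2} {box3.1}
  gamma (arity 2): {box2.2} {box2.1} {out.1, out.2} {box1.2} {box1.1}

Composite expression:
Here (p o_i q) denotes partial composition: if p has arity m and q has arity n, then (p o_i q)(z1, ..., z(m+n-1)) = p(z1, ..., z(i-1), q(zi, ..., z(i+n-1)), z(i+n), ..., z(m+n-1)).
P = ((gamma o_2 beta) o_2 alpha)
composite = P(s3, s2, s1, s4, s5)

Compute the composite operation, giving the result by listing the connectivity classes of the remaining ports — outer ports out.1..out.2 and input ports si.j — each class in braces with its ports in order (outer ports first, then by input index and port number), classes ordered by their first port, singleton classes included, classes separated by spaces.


Substituting into gamma glues patterns; closure does the rest.
after alpha, the pattern on (s2, s1) reads {out.1, s2.2} {out.2, s2.1} {s1.1} {s1.2} (out.j = its outer ports)
after beta, the pattern on (s2, s1, s4, s5) reads {out.1} {out.2, s4.2} {s1.1} {s1.2} {s2.1} {s2.2} {s4.1} {s5.1} {s5.2} (out.j = its outer ports)
after gamma, the pattern on (s3, s2, s1, s4, s5) reads {out.1, out.2} {s1.1} {s1.2} {s2.1} {s2.2} {s3.1} {s3.2} {s4.1} {s4.2} {s5.1} {s5.2} (out.j = its outer ports)

{out.1, out.2} {s1.1} {s1.2} {s2.1} {s2.2} {s3.1} {s3.2} {s4.1} {s4.2} {s5.1} {s5.2}


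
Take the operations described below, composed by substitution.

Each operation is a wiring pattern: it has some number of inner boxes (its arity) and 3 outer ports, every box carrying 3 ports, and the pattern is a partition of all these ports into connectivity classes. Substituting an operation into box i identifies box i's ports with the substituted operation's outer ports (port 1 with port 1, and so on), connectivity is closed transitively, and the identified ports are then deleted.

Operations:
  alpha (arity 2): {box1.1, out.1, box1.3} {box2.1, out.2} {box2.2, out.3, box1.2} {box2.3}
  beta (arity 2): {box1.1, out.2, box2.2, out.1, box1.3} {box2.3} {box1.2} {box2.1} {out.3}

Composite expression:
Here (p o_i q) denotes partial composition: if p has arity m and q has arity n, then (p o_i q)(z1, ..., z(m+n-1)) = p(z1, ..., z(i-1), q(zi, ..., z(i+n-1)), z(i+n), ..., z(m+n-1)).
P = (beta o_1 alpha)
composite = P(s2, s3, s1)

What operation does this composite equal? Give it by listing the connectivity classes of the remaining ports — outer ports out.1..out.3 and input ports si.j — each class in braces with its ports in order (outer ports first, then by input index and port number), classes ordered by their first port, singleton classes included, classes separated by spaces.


{out.1, out.2, s1.2, s2.1, s2.2, s2.3, s3.2} {out.3} {s1.1} {s1.3} {s3.1} {s3.3}

Treat the ports identified at beta as solder joints: merge, then drop.
composing alpha on (s2, s3), with out.j its own outer ports: {out.1, s2.1, s2.3} {out.2, s3.1} {out.3, s2.2, s3.2} {s3.3}
composing beta on (s2, s3, s1), with out.j its own outer ports: {out.1, out.2, s1.2, s2.1, s2.2, s2.3, s3.2} {out.3} {s1.1} {s1.3} {s3.1} {s3.3}


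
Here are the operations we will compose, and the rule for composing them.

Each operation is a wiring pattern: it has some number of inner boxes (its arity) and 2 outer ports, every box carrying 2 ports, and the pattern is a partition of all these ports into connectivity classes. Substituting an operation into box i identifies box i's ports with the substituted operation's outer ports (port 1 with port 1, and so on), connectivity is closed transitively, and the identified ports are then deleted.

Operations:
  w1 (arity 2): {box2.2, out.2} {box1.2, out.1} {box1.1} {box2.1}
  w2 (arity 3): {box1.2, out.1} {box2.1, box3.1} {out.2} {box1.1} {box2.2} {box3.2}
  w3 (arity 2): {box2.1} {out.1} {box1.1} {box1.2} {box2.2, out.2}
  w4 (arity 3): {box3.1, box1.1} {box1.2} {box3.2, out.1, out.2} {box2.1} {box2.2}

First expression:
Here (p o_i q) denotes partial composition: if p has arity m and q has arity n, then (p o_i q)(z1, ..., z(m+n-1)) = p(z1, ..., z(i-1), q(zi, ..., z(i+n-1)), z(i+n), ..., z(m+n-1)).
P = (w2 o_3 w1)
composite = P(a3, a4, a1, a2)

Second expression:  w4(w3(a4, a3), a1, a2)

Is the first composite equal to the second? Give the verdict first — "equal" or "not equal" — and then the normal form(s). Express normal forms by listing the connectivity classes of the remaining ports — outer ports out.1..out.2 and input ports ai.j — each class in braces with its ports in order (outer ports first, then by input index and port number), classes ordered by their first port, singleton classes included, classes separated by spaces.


not equal; the first gives {out.1, a3.2} {out.2} {a1.1} {a1.2, a4.1} {a2.1} {a2.2} {a3.1} {a4.2} and the second {out.1, out.2, a2.2} {a1.1} {a1.2} {a2.1} {a3.1} {a3.2} {a4.1} {a4.2}

The first composite normalizes to {out.1, a3.2} {out.2} {a1.1} {a1.2, a4.1} {a2.1} {a2.2} {a3.1} {a4.2}
The second composite normalizes to {out.1, out.2, a2.2} {a1.1} {a1.2} {a2.1} {a3.1} {a3.2} {a4.1} {a4.2}
Different reductions; not equal.


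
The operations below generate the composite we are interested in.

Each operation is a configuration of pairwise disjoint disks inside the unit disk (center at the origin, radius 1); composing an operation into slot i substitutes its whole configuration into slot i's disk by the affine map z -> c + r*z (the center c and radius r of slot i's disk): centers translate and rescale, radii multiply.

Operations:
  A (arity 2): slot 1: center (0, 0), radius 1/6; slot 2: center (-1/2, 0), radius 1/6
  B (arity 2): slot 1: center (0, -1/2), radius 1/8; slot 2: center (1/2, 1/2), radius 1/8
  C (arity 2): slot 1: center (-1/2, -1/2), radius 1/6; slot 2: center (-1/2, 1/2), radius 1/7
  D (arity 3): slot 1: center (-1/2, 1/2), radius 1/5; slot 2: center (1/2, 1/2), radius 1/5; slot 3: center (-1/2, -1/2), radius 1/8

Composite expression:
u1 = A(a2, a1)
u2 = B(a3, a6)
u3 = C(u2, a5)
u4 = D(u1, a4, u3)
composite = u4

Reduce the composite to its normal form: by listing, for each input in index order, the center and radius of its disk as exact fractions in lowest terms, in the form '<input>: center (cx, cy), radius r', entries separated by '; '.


a1: center (-3/5, 1/2), radius 1/30; a2: center (-1/2, 1/2), radius 1/30; a3: center (-9/16, -55/96), radius 1/384; a4: center (1/2, 1/2), radius 1/5; a5: center (-9/16, -7/16), radius 1/56; a6: center (-53/96, -53/96), radius 1/384


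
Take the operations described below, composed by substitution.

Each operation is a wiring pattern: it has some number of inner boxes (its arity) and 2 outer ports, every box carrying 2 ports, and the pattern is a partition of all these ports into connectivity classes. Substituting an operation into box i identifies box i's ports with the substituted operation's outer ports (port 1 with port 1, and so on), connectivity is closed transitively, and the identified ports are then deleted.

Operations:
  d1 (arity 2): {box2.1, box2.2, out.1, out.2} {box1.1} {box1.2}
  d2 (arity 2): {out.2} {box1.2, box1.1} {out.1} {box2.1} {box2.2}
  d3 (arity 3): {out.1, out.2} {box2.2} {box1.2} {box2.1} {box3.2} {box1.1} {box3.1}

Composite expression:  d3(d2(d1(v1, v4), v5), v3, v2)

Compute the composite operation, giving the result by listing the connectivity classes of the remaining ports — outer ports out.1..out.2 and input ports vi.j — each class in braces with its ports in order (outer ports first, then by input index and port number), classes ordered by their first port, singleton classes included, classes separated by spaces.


{out.1, out.2} {v1.1} {v1.2} {v2.1} {v2.2} {v3.1} {v3.2} {v4.1, v4.2} {v5.1} {v5.2}

Reachability decides: close wires over d3-identified ports.
the subtree at d1 composes to {out.1, out.2, v4.1, v4.2} {v1.1} {v1.2} on (v1, v4); out.j = own outer ports
the subtree at d2 composes to {out.1} {out.2} {v1.1} {v1.2} {v4.1, v4.2} {v5.1} {v5.2} on (v1, v4, v5); out.j = own outer ports
the subtree at d3 composes to {out.1, out.2} {v1.1} {v1.2} {v2.1} {v2.2} {v3.1} {v3.2} {v4.1, v4.2} {v5.1} {v5.2} on (v1, v4, v5, v3, v2); out.j = own outer ports


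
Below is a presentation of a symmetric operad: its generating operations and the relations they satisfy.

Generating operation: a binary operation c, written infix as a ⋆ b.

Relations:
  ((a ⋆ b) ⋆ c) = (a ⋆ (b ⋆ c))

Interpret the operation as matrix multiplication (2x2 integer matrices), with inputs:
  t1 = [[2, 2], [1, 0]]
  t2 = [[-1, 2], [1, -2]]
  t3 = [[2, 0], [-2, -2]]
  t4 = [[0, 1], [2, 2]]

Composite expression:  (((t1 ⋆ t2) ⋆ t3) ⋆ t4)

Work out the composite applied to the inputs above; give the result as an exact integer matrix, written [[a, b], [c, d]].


[[0, 0], [-8, -14]]

(t1 ⋆ t2) = [[0, 0], [-1, 2]]
((t1 ⋆ t2) ⋆ t3) = [[0, 0], [-6, -4]]
(((t1 ⋆ t2) ⋆ t3) ⋆ t4) = [[0, 0], [-8, -14]]


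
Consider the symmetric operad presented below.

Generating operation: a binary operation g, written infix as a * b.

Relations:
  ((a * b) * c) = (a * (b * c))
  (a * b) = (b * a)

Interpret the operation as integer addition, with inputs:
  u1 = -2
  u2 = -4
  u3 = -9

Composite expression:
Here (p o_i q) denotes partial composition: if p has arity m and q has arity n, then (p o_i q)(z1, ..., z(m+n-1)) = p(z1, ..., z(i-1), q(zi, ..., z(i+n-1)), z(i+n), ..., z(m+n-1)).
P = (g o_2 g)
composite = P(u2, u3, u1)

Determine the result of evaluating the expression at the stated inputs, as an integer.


-15

(u3 * u1) = -11
(u2 * (u3 * u1)) = -15


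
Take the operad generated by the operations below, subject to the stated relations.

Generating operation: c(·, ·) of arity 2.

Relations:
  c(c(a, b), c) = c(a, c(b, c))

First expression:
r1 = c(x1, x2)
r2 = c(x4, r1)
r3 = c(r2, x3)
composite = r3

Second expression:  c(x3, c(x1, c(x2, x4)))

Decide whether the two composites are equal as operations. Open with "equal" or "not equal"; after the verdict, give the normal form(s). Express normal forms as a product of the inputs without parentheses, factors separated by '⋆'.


The first expression, normalized: x4 ⋆ x1 ⋆ x2 ⋆ x3
The second expression, normalized: x3 ⋆ x1 ⋆ x2 ⋆ x4
No match — not equal.

not equal; first: x4 ⋆ x1 ⋆ x2 ⋆ x3; second: x3 ⋆ x1 ⋆ x2 ⋆ x4


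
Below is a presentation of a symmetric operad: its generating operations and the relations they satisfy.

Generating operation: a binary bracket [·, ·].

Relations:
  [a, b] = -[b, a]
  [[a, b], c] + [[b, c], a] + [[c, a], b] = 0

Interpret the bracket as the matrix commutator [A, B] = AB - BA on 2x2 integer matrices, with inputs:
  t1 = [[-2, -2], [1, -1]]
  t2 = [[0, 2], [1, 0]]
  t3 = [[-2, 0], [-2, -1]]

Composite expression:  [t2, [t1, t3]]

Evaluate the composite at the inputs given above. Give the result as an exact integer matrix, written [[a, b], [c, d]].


[[-4, -16], [8, 4]]

[t1, t3] = [[4, -2], [-3, -4]]
[t2, [t1, t3]] = [[-4, -16], [8, 4]]


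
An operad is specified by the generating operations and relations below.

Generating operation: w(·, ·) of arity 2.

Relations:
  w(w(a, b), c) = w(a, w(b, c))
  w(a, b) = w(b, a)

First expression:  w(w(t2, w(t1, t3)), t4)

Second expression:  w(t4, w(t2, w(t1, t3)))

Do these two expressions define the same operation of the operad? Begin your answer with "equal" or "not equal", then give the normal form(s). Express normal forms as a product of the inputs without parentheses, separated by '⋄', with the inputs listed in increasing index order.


The first composite normalizes to t1 ⋄ t2 ⋄ t3 ⋄ t4
The second composite normalizes to t1 ⋄ t2 ⋄ t3 ⋄ t4
Same normal form: equal.

equal; both compose to t1 ⋄ t2 ⋄ t3 ⋄ t4


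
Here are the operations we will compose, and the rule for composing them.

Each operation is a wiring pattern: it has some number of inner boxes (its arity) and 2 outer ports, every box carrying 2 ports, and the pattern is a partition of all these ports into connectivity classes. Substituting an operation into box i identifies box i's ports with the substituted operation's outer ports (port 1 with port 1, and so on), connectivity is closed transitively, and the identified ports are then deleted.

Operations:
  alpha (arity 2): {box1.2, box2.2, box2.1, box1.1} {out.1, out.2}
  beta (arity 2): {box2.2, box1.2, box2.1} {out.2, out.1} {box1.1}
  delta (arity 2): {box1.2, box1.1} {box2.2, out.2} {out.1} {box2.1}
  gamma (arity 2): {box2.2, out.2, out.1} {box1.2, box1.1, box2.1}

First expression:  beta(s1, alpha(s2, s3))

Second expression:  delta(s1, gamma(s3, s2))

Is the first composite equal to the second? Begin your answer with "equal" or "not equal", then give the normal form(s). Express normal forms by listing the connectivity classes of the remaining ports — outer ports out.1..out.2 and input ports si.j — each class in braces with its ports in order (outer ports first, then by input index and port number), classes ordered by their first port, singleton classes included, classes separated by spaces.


The first expression reduces to {out.1, out.2} {s1.1} {s1.2} {s2.1, s2.2, s3.1, s3.2}
The second expression reduces to {out.1} {out.2, s2.2} {s1.1, s1.2} {s2.1, s3.1, s3.2}
No match — not equal.

not equal; the first gives {out.1, out.2} {s1.1} {s1.2} {s2.1, s2.2, s3.1, s3.2} and the second {out.1} {out.2, s2.2} {s1.1, s1.2} {s2.1, s3.1, s3.2}


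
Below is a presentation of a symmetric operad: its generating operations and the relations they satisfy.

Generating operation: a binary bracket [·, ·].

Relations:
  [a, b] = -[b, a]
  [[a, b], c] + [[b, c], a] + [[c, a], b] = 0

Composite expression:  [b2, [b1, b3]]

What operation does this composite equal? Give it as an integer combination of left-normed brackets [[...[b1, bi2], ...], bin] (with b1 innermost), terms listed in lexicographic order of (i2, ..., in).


Antisymmetry and Jacobi reduce to b1-anchored left-normed brackets.
Composite bracket: [b2, [b1, b3]]
Applying ab - ba throughout gives 4 signed words (2^2 = 4).
The b1-initial words carry the normal form:
  b1b3b2 (sign -1) contributes -[[b1, b3], b2]

-[[b1, b3], b2]


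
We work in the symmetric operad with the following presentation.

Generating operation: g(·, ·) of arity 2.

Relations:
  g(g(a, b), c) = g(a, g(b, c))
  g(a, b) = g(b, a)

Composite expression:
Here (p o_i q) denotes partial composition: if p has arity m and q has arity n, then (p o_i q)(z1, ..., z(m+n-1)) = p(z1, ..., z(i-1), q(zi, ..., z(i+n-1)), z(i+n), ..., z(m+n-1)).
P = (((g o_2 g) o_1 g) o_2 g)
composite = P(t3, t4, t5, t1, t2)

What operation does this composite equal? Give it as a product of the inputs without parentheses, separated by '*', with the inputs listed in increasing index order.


t1 * t2 * t3 * t4 * t5

Both nesting and order wash out for g; what remains is which t's occur.
g(t4, t5) linearizes to t4 * t5
g(t3, g(t4, t5)) linearizes to t3 * t4 * t5
g(t1, t2) linearizes to t1 * t2
g(g(t3, g(t4, t5)), g(t1, t2)) linearizes to t3 * t4 * t5 * t1 * t2
commutativity sorts the factors: t1 * t2 * t3 * t4 * t5


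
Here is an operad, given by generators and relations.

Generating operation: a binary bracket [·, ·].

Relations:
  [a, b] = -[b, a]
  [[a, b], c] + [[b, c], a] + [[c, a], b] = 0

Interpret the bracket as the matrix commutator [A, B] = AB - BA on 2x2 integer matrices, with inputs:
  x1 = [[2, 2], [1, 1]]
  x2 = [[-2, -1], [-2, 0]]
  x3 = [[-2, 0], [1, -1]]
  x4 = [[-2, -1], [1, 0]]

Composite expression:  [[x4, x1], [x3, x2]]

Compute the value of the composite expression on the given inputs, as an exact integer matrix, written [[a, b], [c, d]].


[[9, 0], [-18, -9]]

[x4, x1] = [[-3, -3], [3, 3]]
[x3, x2] = [[1, 1], [-4, -1]]
[[x4, x1], [x3, x2]] = [[9, 0], [-18, -9]]


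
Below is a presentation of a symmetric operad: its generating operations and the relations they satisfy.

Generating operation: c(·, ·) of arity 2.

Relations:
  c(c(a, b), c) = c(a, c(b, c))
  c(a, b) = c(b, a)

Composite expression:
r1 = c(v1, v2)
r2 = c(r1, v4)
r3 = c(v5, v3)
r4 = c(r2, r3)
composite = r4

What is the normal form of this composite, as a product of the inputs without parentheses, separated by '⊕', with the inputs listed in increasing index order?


v1 ⊕ v2 ⊕ v3 ⊕ v4 ⊕ v5

Reordering under c is free, so list the v-inputs canonically.
c(v1, v2) flattens to v1 ⊕ v2
c(c(v1, v2), v4) flattens to v1 ⊕ v2 ⊕ v4
c(v5, v3) flattens to v5 ⊕ v3
c(c(c(v1, v2), v4), c(v5, v3)) flattens to v1 ⊕ v2 ⊕ v4 ⊕ v5 ⊕ v3
putting the inputs in ascending order: v1 ⊕ v2 ⊕ v3 ⊕ v4 ⊕ v5


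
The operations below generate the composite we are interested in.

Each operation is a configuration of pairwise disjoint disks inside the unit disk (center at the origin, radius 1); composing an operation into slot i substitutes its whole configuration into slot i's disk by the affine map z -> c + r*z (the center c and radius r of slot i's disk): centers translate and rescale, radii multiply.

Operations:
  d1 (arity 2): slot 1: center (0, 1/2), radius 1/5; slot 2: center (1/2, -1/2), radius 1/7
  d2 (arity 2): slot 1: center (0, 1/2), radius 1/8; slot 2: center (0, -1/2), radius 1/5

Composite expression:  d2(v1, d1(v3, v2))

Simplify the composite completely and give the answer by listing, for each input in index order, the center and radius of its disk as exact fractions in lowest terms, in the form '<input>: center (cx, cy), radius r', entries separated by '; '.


Follow each v-input down from d2: c' goes to c + r*c', radius to r*r'.
v1 passes through 1 substitution, ending at center (0, 1/2), radius 1/8
v3 passes through 2 substitutions, ending at center (0, -2/5), radius 1/25
v2 passes through 2 substitutions, ending at center (1/10, -3/5), radius 1/35

v1: center (0, 1/2), radius 1/8; v2: center (1/10, -3/5), radius 1/35; v3: center (0, -2/5), radius 1/25


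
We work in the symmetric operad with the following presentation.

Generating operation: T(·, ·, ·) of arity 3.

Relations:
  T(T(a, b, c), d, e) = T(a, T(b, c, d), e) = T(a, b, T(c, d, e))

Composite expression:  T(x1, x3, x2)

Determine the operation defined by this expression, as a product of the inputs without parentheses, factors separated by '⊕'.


x1 ⊕ x3 ⊕ x2

All parenthesizations of T agree; list the x-inputs left to right.
T(x1, x3, x2) flattens to x1 ⊕ x3 ⊕ x2


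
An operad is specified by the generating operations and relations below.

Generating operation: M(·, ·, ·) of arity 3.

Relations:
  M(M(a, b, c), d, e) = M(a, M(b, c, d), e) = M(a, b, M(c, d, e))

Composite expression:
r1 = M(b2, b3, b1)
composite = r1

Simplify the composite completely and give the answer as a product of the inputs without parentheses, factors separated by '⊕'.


Key point: M is associative — brackets drop, the b-order remains.
M(b2, b3, b1) linearizes to b2 ⊕ b3 ⊕ b1

b2 ⊕ b3 ⊕ b1


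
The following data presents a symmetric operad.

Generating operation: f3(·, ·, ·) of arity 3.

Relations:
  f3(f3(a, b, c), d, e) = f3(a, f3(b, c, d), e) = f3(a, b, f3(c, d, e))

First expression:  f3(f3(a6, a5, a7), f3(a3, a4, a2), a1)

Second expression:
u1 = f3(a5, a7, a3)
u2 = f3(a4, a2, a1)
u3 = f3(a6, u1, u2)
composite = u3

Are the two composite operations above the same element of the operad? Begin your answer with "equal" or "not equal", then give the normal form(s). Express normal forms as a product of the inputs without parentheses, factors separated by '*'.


equal: each reduces to a6 * a5 * a7 * a3 * a4 * a2 * a1

Normal form of the first expression: a6 * a5 * a7 * a3 * a4 * a2 * a1
Normal form of the second expression: a6 * a5 * a7 * a3 * a4 * a2 * a1
Same normal form: equal.


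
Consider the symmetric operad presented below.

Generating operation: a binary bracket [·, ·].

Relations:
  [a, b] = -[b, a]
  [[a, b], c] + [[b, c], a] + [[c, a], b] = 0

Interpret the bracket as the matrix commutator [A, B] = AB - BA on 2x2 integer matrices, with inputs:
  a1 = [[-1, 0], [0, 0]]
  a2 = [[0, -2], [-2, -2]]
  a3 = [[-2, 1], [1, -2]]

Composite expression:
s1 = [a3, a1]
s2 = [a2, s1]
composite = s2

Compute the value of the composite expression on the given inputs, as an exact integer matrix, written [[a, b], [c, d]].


[[4, 2], [2, -4]]

[a3, a1] = [[0, 1], [-1, 0]]
[a2, [a3, a1]] = [[4, 2], [2, -4]]


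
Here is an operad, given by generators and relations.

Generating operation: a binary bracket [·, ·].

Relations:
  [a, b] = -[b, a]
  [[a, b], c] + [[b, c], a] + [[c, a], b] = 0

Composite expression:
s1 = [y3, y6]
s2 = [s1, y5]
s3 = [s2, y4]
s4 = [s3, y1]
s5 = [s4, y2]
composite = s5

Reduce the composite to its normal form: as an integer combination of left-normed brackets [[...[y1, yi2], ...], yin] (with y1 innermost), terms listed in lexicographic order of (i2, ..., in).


-[[[[[y1, y3], y6], y5], y4], y2] + [[[[[y1, y4], y3], y6], y5], y2] - [[[[[y1, y4], y5], y3], y6], y2] + [[[[[y1, y4], y5], y6], y3], y2] - [[[[[y1, y4], y6], y3], y5], y2] + [[[[[y1, y5], y3], y6], y4], y2] - [[[[[y1, y5], y6], y3], y4], y2] + [[[[[y1, y6], y3], y5], y4], y2]

A multilinear Lie element is pinned by y1-initial words (y1 innermost).
Composite bracket: [[[[[y3, y6], y5], y4], y1], y2]
Expanding via [a, b] = ab - ba: 32 signed words (2^5 = 32).
The y1-initial words carry the normal form:
  the word y1y3y6y5y4y2 carries sign -1 and contributes -[[[[[y1, y3], y6], y5], y4], y2]
  the word y1y4y3y6y5y2 carries sign +1 and contributes +[[[[[y1, y4], y3], y6], y5], y2]
  the word y1y4y5y3y6y2 carries sign -1 and contributes -[[[[[y1, y4], y5], y3], y6], y2]
  the word y1y4y5y6y3y2 carries sign +1 and contributes +[[[[[y1, y4], y5], y6], y3], y2]
  the word y1y4y6y3y5y2 carries sign -1 and contributes -[[[[[y1, y4], y6], y3], y5], y2]
  the word y1y5y3y6y4y2 carries sign +1 and contributes +[[[[[y1, y5], y3], y6], y4], y2]
  the word y1y5y6y3y4y2 carries sign -1 and contributes -[[[[[y1, y5], y6], y3], y4], y2]
  the word y1y6y3y5y4y2 carries sign +1 and contributes +[[[[[y1, y6], y3], y5], y4], y2]


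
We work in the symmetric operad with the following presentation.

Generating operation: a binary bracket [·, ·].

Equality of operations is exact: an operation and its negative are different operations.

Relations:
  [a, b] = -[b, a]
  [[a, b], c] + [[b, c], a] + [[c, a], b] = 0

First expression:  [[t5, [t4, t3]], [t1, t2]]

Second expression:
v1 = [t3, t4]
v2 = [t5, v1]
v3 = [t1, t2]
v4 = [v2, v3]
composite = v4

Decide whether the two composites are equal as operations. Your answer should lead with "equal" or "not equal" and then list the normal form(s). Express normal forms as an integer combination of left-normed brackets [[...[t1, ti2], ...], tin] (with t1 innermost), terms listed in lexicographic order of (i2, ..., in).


The first expression reduces to -[[[[t1, t2], t3], t4], t5] + [[[[t1, t2], t4], t3], t5] + [[[[t1, t2], t5], t3], t4] - [[[[t1, t2], t5], t4], t3]
The second expression reduces to [[[[t1, t2], t3], t4], t5] - [[[[t1, t2], t4], t3], t5] - [[[[t1, t2], t5], t3], t4] + [[[[t1, t2], t5], t4], t3]
The forms do not match — not equal.

not equal: they reduce to -[[[[t1, t2], t3], t4], t5] + [[[[t1, t2], t4], t3], t5] + [[[[t1, t2], t5], t3], t4] - [[[[t1, t2], t5], t4], t3] and [[[[t1, t2], t3], t4], t5] - [[[[t1, t2], t4], t3], t5] - [[[[t1, t2], t5], t3], t4] + [[[[t1, t2], t5], t4], t3]


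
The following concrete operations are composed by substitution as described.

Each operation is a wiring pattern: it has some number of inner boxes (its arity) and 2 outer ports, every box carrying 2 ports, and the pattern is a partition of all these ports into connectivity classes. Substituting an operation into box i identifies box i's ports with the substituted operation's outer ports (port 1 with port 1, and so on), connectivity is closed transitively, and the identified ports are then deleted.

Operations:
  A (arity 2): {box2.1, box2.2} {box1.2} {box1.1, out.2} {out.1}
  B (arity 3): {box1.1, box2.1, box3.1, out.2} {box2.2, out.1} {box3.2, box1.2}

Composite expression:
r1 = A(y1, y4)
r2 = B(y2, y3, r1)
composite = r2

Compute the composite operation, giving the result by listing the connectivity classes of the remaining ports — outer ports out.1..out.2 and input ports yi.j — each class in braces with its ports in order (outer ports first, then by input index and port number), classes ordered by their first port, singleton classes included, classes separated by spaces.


{out.1, y3.2} {out.2, y2.1, y3.1} {y1.1, y2.2} {y1.2} {y4.1, y4.2}

Substituting into B glues patterns; closure does the rest.
stage A: inputs (y1, y4), connectivity {out.1} {out.2, y1.1} {y1.2} {y4.1, y4.2}, out.j its boundary
stage B: inputs (y2, y3, y1, y4), connectivity {out.1, y3.2} {out.2, y2.1, y3.1} {y1.1, y2.2} {y1.2} {y4.1, y4.2}, out.j its boundary


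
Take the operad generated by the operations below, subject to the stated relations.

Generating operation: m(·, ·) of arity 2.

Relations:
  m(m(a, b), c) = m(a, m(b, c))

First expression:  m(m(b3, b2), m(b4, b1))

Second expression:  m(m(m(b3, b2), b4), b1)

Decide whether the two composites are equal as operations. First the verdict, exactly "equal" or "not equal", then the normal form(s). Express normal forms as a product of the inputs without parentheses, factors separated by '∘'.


equal; the common form is b3 ∘ b2 ∘ b4 ∘ b1

In normal form, the first expression is b3 ∘ b2 ∘ b4 ∘ b1
In normal form, the second expression is b3 ∘ b2 ∘ b4 ∘ b1
One common form — equal.


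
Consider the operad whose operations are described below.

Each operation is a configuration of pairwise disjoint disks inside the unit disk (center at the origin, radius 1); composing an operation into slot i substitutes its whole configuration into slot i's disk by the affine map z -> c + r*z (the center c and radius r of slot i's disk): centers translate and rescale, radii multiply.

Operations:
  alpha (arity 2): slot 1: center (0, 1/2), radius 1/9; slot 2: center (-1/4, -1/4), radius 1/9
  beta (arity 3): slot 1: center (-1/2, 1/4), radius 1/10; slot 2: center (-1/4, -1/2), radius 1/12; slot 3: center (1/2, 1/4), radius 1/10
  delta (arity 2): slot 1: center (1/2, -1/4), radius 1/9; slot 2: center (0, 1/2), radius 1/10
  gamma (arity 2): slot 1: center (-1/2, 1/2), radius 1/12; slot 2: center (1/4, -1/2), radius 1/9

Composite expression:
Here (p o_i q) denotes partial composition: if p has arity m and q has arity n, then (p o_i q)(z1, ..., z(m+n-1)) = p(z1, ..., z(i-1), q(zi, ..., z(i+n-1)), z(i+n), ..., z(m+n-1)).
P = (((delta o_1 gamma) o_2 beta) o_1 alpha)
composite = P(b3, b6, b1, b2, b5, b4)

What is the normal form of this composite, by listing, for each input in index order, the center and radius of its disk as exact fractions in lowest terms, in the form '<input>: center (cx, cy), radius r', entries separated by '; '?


b1: center (169/324, -49/162), radius 1/810; b2: center (85/162, -101/324), radius 1/972; b3: center (4/9, -41/216), radius 1/972; b4: center (0, 1/2), radius 1/10; b5: center (173/324, -49/162), radius 1/810; b6: center (191/432, -85/432), radius 1/972

Nesting under delta composes maps z -> c + r*z down each b-path.
input b3: applying the 3 nested substitutions gives center (4/9, -41/216), radius 1/972
input b6: applying the 3 nested substitutions gives center (191/432, -85/432), radius 1/972
input b1: applying the 3 nested substitutions gives center (169/324, -49/162), radius 1/810
input b2: applying the 3 nested substitutions gives center (85/162, -101/324), radius 1/972
input b5: applying the 3 nested substitutions gives center (173/324, -49/162), radius 1/810
input b4: applying the 1 nested substitution gives center (0, 1/2), radius 1/10


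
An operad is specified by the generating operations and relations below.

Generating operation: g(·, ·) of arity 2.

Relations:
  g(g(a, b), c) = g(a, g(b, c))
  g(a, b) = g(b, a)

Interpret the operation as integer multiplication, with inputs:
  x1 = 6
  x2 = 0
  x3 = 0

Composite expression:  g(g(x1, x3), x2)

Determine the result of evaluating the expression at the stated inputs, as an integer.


0

g(x1, x3) = 0
g(g(x1, x3), x2) = 0


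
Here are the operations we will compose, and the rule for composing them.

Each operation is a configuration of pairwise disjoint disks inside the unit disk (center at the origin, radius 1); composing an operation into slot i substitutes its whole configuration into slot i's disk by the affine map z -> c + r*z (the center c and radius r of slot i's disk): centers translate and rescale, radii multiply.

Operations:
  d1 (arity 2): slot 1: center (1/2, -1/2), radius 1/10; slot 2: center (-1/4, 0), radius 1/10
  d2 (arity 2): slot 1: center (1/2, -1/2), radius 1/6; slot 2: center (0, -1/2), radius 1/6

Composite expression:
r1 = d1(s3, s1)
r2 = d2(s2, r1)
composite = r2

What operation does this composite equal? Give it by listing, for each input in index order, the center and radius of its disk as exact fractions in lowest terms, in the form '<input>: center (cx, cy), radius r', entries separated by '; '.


s1: center (-1/24, -1/2), radius 1/60; s2: center (1/2, -1/2), radius 1/6; s3: center (1/12, -7/12), radius 1/60


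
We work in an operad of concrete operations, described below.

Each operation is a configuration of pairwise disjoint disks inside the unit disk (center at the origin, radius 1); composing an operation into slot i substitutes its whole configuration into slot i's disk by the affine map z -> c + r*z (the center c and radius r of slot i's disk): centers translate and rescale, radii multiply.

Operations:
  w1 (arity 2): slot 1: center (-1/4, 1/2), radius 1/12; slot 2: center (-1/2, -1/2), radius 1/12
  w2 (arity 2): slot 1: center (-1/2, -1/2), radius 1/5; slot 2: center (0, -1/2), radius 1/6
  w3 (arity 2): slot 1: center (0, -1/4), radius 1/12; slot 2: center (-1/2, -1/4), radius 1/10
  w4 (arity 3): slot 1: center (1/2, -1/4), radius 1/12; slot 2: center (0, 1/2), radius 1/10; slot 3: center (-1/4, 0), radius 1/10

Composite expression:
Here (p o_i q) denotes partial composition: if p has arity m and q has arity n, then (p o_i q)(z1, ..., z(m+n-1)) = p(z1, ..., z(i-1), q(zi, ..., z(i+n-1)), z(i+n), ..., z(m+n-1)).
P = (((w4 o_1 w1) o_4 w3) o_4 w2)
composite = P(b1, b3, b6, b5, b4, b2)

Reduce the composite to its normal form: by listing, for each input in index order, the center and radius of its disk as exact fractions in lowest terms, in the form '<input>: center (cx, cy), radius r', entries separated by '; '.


b1: center (23/48, -5/24), radius 1/144; b2: center (-3/10, -1/40), radius 1/100; b3: center (11/24, -7/24), radius 1/144; b4: center (-1/4, -7/240), radius 1/720; b5: center (-61/240, -7/240), radius 1/600; b6: center (0, 1/2), radius 1/10

Each b-disk chains the slot maps above it in w4; radii multiply.
b1: after 2 affine steps, its disk has center (23/48, -5/24), radius 1/144
b3: after 2 affine steps, its disk has center (11/24, -7/24), radius 1/144
b6: after 1 affine step, its disk has center (0, 1/2), radius 1/10
b5: after 3 affine steps, its disk has center (-61/240, -7/240), radius 1/600
b4: after 3 affine steps, its disk has center (-1/4, -7/240), radius 1/720
b2: after 2 affine steps, its disk has center (-3/10, -1/40), radius 1/100


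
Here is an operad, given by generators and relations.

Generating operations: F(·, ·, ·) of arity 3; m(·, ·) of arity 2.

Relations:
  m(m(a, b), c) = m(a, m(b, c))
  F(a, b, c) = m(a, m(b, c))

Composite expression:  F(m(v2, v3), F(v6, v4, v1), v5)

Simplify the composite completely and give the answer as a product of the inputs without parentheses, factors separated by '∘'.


v2 ∘ v3 ∘ v6 ∘ v4 ∘ v1 ∘ v5

Every regrouping of F is equal, so read the v-inputs in written order.
m(v2, v3) unparenthesizes to v2 ∘ v3
F(v6, v4, v1) unparenthesizes to v6 ∘ v4 ∘ v1
F(m(v2, v3), F(v6, v4, v1), v5) unparenthesizes to v2 ∘ v3 ∘ v6 ∘ v4 ∘ v1 ∘ v5


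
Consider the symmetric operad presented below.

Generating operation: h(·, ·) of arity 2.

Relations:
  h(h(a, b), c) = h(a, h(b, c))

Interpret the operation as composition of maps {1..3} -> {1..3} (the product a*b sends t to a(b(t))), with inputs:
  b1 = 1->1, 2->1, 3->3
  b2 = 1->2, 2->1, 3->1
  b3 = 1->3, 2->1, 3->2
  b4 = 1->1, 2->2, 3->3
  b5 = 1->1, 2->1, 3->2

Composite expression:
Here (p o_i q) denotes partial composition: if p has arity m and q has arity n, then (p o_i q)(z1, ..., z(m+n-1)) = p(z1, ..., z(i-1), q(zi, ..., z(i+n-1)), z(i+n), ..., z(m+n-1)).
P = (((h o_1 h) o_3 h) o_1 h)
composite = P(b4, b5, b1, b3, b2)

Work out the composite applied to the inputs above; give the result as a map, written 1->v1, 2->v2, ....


1->1, 2->2, 3->2

h(b4, b5) = 1->1, 2->1, 3->2
h(h(b4, b5), b1) = 1->1, 2->1, 3->2
h(b3, b2) = 1->1, 2->3, 3->3
h(h(h(b4, b5), b1), h(b3, b2)) = 1->1, 2->2, 3->2


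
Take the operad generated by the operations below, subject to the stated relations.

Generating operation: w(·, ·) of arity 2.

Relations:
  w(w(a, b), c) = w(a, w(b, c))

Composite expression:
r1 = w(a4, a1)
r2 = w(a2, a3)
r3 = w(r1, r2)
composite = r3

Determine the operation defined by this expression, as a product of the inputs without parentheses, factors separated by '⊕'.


Every regrouping of w is equal, so read the a-inputs in written order.
w(a4, a1) reduces to a4 ⊕ a1
w(a2, a3) reduces to a2 ⊕ a3
w(w(a4, a1), w(a2, a3)) reduces to a4 ⊕ a1 ⊕ a2 ⊕ a3

a4 ⊕ a1 ⊕ a2 ⊕ a3


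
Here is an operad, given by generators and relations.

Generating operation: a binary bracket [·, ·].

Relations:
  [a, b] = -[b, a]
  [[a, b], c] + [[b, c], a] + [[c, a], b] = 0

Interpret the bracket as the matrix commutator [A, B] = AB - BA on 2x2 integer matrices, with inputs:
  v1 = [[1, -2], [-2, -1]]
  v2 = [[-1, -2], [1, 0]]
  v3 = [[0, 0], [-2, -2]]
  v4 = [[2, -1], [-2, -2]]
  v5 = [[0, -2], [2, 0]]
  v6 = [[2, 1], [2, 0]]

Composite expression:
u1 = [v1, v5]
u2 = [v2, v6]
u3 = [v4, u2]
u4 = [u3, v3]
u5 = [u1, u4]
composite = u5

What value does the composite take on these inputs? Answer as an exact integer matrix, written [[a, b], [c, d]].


[v1, v5] = [[-8, -4], [-4, 8]]
[v2, v6] = [[-5, 3], [4, 5]]
[v4, [v2, v6]] = [[2, 2], [4, -2]]
[[v4, [v2, v6]], v3] = [[-4, -4], [16, 4]]
[[v1, v5], [[v4, [v2, v6]], v3]] = [[-80, 32], [288, 80]]

[[-80, 32], [288, 80]]


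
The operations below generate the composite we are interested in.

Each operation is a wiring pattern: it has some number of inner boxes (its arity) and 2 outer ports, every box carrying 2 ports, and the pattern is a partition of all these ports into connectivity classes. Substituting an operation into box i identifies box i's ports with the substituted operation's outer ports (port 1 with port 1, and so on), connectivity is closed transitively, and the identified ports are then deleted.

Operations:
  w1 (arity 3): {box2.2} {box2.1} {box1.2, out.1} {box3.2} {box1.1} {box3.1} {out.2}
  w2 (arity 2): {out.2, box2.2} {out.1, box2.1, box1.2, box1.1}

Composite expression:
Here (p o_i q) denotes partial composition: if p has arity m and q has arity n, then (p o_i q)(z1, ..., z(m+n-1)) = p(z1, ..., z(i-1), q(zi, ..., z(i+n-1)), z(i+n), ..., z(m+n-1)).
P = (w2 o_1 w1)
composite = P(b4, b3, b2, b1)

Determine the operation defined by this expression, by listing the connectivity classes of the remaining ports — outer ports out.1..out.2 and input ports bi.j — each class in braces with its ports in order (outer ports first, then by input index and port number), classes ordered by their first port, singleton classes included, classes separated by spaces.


{out.1, b1.1, b4.2} {out.2, b1.2} {b2.1} {b2.2} {b3.1} {b3.2} {b4.1}

Substituting into w2 glues patterns; closure does the rest.
w1 over (b4, b3, b2) gives {out.1, b4.2} {out.2} {b2.1} {b2.2} {b3.1} {b3.2} {b4.1}, out.j being that stage's outer ports
w2 over (b4, b3, b2, b1) gives {out.1, b1.1, b4.2} {out.2, b1.2} {b2.1} {b2.2} {b3.1} {b3.2} {b4.1}, out.j being that stage's outer ports


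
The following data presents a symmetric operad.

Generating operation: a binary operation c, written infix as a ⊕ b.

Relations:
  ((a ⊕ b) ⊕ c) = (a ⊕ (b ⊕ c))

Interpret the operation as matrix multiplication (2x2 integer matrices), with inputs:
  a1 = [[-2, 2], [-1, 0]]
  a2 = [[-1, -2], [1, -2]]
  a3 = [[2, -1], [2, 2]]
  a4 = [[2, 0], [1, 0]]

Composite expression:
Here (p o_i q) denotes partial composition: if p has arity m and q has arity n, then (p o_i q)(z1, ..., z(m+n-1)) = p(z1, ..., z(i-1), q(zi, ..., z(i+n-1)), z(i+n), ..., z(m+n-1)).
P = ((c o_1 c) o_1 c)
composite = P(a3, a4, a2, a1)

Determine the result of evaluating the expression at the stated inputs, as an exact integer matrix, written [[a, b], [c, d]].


(a3 ⊕ a4) = [[3, 0], [6, 0]]
((a3 ⊕ a4) ⊕ a2) = [[-3, -6], [-6, -12]]
(((a3 ⊕ a4) ⊕ a2) ⊕ a1) = [[12, -6], [24, -12]]

[[12, -6], [24, -12]]
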